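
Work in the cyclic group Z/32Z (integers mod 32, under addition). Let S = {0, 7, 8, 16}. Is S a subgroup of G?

8 ∈ S but its inverse 24 ∉ S, so S is not a subgroup.

No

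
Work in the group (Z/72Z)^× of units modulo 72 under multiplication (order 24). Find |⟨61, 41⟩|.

|⟨61⟩| = 6 and |⟨41⟩| = 6, so |H| is a multiple of lcm(6, 6) = 6 and divides |G| = 24.
Closing under the operation: H = {1, 5, 13, 17, 25, 29, 37, 41, 49, 53, 61, 65}, so |H| = 12.

12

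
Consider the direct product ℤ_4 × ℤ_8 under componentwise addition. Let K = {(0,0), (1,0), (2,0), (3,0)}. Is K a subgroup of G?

Yes

|K| = 4 divides |G| = 32, consistent with Lagrange.
K contains the identity, every element's inverse is in K, and K is closed under +: it is a subgroup.
In fact K = ⟨(1,0)⟩.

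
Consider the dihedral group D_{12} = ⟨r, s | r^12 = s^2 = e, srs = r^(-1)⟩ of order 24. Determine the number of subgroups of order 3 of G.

1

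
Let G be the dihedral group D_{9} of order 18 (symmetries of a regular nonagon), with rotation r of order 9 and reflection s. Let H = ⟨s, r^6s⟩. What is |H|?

|⟨s⟩| = 2 and |⟨r^6s⟩| = 2, so |H| is a multiple of lcm(2, 2) = 2 and divides |G| = 18.
Closing under the operation: H = {e, r^3, r^6, s, r^3s, r^6s}, so |H| = 6.

6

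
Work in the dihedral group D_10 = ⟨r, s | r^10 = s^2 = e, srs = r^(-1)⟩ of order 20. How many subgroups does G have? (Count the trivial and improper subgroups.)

|G| = 20, so by Lagrange every subgroup order divides 20. Divisors: 1, 2, 4, 5, 10, 20.
Subgroups by order — order 1: 1; order 2: 11; order 4: 5; order 5: 1; order 10: 3; order 20: 1.
Total: 1 + 11 + 5 + 1 + 3 + 1 = 22.

22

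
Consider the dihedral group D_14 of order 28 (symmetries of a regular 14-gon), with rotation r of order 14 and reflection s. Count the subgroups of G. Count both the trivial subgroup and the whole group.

|G| = 28, so by Lagrange every subgroup order divides 28. Divisors: 1, 2, 4, 7, 14, 28.
Subgroups by order — order 1: 1; order 2: 15; order 4: 7; order 7: 1; order 14: 3; order 28: 1.
Total: 1 + 15 + 7 + 1 + 3 + 1 = 28.

28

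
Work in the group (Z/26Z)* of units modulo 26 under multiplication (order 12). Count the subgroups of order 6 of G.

1

|G| = 12 and 6 | 12, so subgroups of order 6 are possible by Lagrange.
The subgroups of order 6 are: {1, 3, 9, 17, 23, 25}.
So G has 1 subgroup of order 6.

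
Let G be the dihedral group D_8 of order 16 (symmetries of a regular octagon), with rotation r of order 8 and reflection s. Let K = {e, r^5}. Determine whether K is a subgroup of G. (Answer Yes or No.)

r^5 ∈ K but its inverse r^3 ∉ K, so K is not a subgroup.

No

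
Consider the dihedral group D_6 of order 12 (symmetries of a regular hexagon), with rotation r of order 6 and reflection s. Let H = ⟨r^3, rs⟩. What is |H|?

4

|⟨r^3⟩| = 2 and |⟨rs⟩| = 2, so |H| is a multiple of lcm(2, 2) = 2 and divides |G| = 12.
Closing under the operation: H = {e, r^3, rs, r^4s}, so |H| = 4.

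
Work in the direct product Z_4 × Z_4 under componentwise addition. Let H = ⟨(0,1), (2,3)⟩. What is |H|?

|⟨(0,1)⟩| = 4 and |⟨(2,3)⟩| = 4, so |H| is a multiple of lcm(4, 4) = 4 and divides |G| = 16.
Closing under the operation: H = {(0,0), (0,1), (0,2), (0,3), (2,0), (2,1), (2,2), (2,3)}, so |H| = 8.

8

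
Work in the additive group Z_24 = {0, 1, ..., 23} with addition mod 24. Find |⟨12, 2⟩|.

12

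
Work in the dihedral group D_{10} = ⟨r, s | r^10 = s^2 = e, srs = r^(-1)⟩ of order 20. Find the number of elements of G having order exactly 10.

4

The elements of order 10 are: r, r^3, r^7, r^9.
That's 4.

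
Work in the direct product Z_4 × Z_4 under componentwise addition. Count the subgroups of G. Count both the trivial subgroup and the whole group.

|G| = 16, so by Lagrange every subgroup order divides 16. Divisors: 1, 2, 4, 8, 16.
Subgroups by order — order 1: 1; order 2: 3; order 4: 7; order 8: 3; order 16: 1.
Total: 1 + 3 + 7 + 3 + 1 = 15.

15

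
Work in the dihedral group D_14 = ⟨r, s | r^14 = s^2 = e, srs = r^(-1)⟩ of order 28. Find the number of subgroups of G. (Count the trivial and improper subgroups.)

|G| = 28, so by Lagrange every subgroup order divides 28. Divisors: 1, 2, 4, 7, 14, 28.
Subgroups by order — order 1: 1; order 2: 15; order 4: 7; order 7: 1; order 14: 3; order 28: 1.
Total: 1 + 15 + 7 + 1 + 3 + 1 = 28.

28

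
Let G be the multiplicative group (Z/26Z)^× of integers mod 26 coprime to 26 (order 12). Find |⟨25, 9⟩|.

6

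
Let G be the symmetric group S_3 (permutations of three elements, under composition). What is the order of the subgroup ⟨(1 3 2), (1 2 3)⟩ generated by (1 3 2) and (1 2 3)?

3

|⟨(1 3 2)⟩| = 3 and |⟨(1 2 3)⟩| = 3, so |H| is a multiple of lcm(3, 3) = 3 and divides |G| = 6.
Closing under the operation: H = {e, (1 2 3), (1 3 2)}, so |H| = 3.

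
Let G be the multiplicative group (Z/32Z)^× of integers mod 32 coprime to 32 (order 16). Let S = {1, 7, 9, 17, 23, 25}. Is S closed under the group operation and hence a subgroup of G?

|S| = 6 does not divide |G| = 16, so by Lagrange S is not a subgroup.

No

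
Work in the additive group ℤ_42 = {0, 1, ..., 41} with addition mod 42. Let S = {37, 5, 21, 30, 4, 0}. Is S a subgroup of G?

4 ∈ S but its inverse 38 ∉ S, so S is not a subgroup.

No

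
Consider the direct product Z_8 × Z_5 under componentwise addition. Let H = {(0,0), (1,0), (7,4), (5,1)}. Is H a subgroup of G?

(1,0) ∈ H but its inverse (7,0) ∉ H, so H is not a subgroup.

No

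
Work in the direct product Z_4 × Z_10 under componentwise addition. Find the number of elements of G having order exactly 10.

An element (a,b) has order lcm(ord(a), ord(b)); count pairs with lcm equal to 10.
Enumerating gives 12 such elements.

12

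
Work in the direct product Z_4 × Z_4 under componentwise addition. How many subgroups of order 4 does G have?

|G| = 16 and 4 | 16, so subgroups of order 4 are possible by Lagrange.
The subgroups of order 4 are: {(0,0), (0,1), (0,2), (0,3)}; {(0,0), (0,2), (2,0), (2,2)}; {(0,0), (0,2), (2,1), (2,3)}; {(0,0), (1,0), (2,0), (3,0)}; … (7 in all).
So G has 7 subgroups of order 4.

7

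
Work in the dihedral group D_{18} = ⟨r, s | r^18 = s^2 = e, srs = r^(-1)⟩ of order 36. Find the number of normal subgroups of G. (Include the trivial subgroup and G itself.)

9

G has 45 subgroups. Checking conjugation-invariance by order — order 1: 1/1 normal; order 2: 1/19 normal; order 3: 1/1 normal; order 4: 0/9 normal; order 6: 1/7 normal; order 9: 1/1 normal; order 12: 0/3 normal; order 18: 3/3 normal; order 36: 1/1 normal.
Total normal subgroups: 9.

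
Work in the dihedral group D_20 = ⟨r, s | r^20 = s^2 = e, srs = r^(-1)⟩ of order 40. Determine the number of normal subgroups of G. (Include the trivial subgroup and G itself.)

9

G has 48 subgroups. Checking conjugation-invariance by order — order 1: 1/1 normal; order 2: 1/21 normal; order 4: 1/11 normal; order 5: 1/1 normal; order 8: 0/5 normal; order 10: 1/5 normal; order 20: 3/3 normal; order 40: 1/1 normal.
Total normal subgroups: 9.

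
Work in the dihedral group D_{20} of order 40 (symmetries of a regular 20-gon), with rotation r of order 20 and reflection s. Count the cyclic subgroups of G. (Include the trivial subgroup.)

26

Group the elements of G by the cyclic subgroup they generate; each cyclic subgroup of order d accounts for φ(d) elements.
Cyclic subgroups by order — order 1: 1; order 2: 21; order 4: 1; order 5: 1; order 10: 1; order 20: 1.
Total: 26.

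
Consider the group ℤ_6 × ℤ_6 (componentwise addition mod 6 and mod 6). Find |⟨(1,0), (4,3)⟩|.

|⟨(1,0)⟩| = 6 and |⟨(4,3)⟩| = 6, so |H| is a multiple of lcm(6, 6) = 6 and divides |G| = 36.
Closing under the operation: H = {(0,0), (0,3), (1,0), (1,3), (2,0), (2,3), (3,0), (3,3), (4,0), (4,3), (5,0), (5,3)}, so |H| = 12.

12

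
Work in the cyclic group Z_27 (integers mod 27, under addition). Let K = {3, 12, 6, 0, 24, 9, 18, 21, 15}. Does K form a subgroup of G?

|K| = 9 divides |G| = 27, consistent with Lagrange.
K contains the identity, every element's inverse is in K, and K is closed under +: it is a subgroup.
In fact K = ⟨3⟩.

Yes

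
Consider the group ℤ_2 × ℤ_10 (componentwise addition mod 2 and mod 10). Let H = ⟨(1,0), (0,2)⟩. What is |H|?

10

|⟨(1,0)⟩| = 2 and |⟨(0,2)⟩| = 5, so |H| is a multiple of lcm(2, 5) = 10 and divides |G| = 20.
Closing under the operation: H = {(0,0), (0,2), (0,4), (0,6), (0,8), (1,0), (1,2), (1,4), (1,6), (1,8)}, so |H| = 10.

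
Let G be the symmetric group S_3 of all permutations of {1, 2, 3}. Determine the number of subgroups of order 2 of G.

3

|G| = 6 and 2 | 6, so subgroups of order 2 are possible by Lagrange.
The subgroups of order 2 are: {e, (1 2)}; {e, (1 3)}; {e, (2 3)}.
So G has 3 subgroups of order 2.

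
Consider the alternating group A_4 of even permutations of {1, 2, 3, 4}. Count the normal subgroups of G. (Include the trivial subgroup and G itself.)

3

G has 10 subgroups. Checking conjugation-invariance by order — order 1: 1/1 normal; order 2: 0/3 normal; order 3: 0/4 normal; order 4: 1/1 normal; order 12: 1/1 normal.
Total normal subgroups: 3.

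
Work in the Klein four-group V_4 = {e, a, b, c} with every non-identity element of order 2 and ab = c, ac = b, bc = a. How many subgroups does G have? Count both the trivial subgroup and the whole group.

5

|G| = 4, so by Lagrange every subgroup order divides 4. Divisors: 1, 2, 4.
Subgroups by order — order 1: 1; order 2: 3; order 4: 1.
Total: 1 + 3 + 1 = 5.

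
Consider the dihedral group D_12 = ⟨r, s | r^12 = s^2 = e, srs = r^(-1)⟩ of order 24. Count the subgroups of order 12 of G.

|G| = 24 and 12 | 24, so subgroups of order 12 are possible by Lagrange.
The subgroups of order 12 are: {e, r, r^2, r^3, r^4, r^5, r^6, r^7, r^8, r^9, r^10, r^11}; {e, r^2, r^4, r^6, r^8, r^10, s, r^2s, r^4s, r^6s, r^8s, r^10s}; {e, r^2, r^4, r^6, r^8, r^10, rs, r^3s, r^5s, r^7s, r^9s, r^11s}.
So G has 3 subgroups of order 12.

3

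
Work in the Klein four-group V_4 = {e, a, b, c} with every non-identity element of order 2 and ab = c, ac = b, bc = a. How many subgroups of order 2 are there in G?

3

|G| = 4 and 2 | 4, so subgroups of order 2 are possible by Lagrange.
The subgroups of order 2 are: {e, a}; {e, b}; {e, c}.
So G has 3 subgroups of order 2.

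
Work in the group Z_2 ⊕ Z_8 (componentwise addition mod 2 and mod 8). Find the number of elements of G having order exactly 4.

4

An element (a,b) has order lcm(ord(a), ord(b)); count pairs with lcm equal to 4.
Enumerating gives 4 such elements.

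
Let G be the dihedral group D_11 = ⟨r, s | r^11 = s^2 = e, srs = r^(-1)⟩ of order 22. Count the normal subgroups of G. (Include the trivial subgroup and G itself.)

3

G has 14 subgroups. Checking conjugation-invariance by order — order 1: 1/1 normal; order 2: 0/11 normal; order 11: 1/1 normal; order 22: 1/1 normal.
Total normal subgroups: 3.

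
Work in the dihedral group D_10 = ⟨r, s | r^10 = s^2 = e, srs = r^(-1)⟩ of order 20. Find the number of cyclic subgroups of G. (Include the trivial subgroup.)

14

Group the elements of G by the cyclic subgroup they generate; each cyclic subgroup of order d accounts for φ(d) elements.
Cyclic subgroups by order — order 1: 1; order 2: 11; order 5: 1; order 10: 1.
Total: 14.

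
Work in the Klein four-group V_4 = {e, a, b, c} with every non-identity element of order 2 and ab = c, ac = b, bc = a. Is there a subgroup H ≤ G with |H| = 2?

2 | 4. A subgroup of order 2 is {e, a}.

Yes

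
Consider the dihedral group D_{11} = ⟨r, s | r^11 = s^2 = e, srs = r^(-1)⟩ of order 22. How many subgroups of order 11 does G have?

|G| = 22 and 11 | 22, so subgroups of order 11 are possible by Lagrange.
The subgroups of order 11 are: {e, r, r^2, r^3, r^4, r^5, r^6, r^7, r^8, r^9, r^10}.
So G has 1 subgroup of order 11.

1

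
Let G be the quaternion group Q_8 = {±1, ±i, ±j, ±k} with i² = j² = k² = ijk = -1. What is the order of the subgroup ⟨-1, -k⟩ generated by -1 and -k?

|⟨-1⟩| = 2 and |⟨-k⟩| = 4, so |H| is a multiple of lcm(2, 4) = 4 and divides |G| = 8.
Closing under the operation: H = {1, -1, k, -k}, so |H| = 4.

4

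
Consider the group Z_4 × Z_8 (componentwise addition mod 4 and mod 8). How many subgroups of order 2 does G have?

|G| = 32 and 2 | 32, so subgroups of order 2 are possible by Lagrange.
The subgroups of order 2 are: {(0,0), (0,4)}; {(0,0), (2,0)}; {(0,0), (2,4)}.
So G has 3 subgroups of order 2.

3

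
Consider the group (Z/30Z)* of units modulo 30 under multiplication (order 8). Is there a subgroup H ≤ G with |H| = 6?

No

6 does not divide |G| = 8, so by Lagrange no subgroup of order 6 exists.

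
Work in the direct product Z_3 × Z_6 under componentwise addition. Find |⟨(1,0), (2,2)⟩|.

|⟨(1,0)⟩| = 3 and |⟨(2,2)⟩| = 3, so |H| is a multiple of lcm(3, 3) = 3 and divides |G| = 18.
Closing under the operation: H = {(0,0), (0,2), (0,4), (1,0), (1,2), (1,4), (2,0), (2,2), (2,4)}, so |H| = 9.

9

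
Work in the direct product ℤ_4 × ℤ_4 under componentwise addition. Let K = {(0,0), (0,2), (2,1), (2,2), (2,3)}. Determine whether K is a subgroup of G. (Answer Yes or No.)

No

|K| = 5 does not divide |G| = 16, so by Lagrange K is not a subgroup.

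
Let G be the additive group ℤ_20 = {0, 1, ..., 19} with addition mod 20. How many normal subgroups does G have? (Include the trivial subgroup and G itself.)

6

G is abelian, so every subgroup is normal.
G has 6 subgroups in total, hence 6 normal subgroups.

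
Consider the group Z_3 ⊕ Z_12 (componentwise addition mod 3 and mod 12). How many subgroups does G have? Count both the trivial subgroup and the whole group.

18

|G| = 36, so by Lagrange every subgroup order divides 36. Divisors: 1, 2, 3, 4, 6, 9, 12, 18, 36.
Subgroups by order — order 1: 1; order 2: 1; order 3: 4; order 4: 1; order 6: 4; order 9: 1; order 12: 4; order 18: 1; order 36: 1.
Total: 1 + 1 + 4 + 1 + 4 + 1 + 4 + 1 + 1 = 18.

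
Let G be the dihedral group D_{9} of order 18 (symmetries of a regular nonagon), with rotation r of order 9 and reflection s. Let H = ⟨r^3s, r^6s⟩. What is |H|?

6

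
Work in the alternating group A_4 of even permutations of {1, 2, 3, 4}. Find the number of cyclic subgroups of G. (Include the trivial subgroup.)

8

A cyclic subgroup of order d is generated by each of its φ(d) elements of order d, so the cyclic subgroups of order d number (#elements of order d)/φ(d).
Cyclic subgroups by order — order 1: 1; order 2: 3; order 3: 4.
Total: 8.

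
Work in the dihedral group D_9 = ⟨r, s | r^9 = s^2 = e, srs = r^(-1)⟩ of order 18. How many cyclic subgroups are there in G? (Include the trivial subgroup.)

Each element a generates a cyclic subgroup ⟨a⟩; distinct elements may generate the same one (a cyclic group of order d has φ(d) generators).
Cyclic subgroups by order — order 1: 1; order 2: 9; order 3: 1; order 9: 1.
Total: 12.

12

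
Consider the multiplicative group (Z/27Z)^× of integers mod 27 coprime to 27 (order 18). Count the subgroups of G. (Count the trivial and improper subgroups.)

6

|G| = 18, so by Lagrange every subgroup order divides 18. Divisors: 1, 2, 3, 6, 9, 18.
Subgroups by order — order 1: 1; order 2: 1; order 3: 1; order 6: 1; order 9: 1; order 18: 1.
Total: 1 + 1 + 1 + 1 + 1 + 1 = 6.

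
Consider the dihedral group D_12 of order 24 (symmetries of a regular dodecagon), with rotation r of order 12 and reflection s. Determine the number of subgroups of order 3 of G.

1

|G| = 24 and 3 | 24, so subgroups of order 3 are possible by Lagrange.
The subgroups of order 3 are: {e, r^4, r^8}.
So G has 1 subgroup of order 3.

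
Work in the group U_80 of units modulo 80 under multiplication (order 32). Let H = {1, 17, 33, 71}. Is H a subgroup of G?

No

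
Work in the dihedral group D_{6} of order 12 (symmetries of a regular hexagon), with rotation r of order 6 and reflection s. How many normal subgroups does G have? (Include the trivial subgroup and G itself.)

7

G has 16 subgroups. Checking conjugation-invariance by order — order 1: 1/1 normal; order 2: 1/7 normal; order 3: 1/1 normal; order 4: 0/3 normal; order 6: 3/3 normal; order 12: 1/1 normal.
Total normal subgroups: 7.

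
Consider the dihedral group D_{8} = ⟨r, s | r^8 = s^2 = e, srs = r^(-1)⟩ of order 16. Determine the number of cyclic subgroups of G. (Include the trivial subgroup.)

12

A cyclic subgroup of order d is generated by each of its φ(d) elements of order d, so the cyclic subgroups of order d number (#elements of order d)/φ(d).
Cyclic subgroups by order — order 1: 1; order 2: 9; order 4: 1; order 8: 1.
Total: 12.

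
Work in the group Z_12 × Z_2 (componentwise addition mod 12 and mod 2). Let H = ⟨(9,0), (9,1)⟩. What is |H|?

8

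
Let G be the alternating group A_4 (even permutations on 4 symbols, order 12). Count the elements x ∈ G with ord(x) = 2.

The elements of order 2 are: (1 2)(3 4), (1 3)(2 4), (1 4)(2 3).
That's 3.

3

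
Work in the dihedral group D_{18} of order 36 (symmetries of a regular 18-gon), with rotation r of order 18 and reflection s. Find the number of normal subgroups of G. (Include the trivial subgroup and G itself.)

G has 45 subgroups. Checking conjugation-invariance by order — order 1: 1/1 normal; order 2: 1/19 normal; order 3: 1/1 normal; order 4: 0/9 normal; order 6: 1/7 normal; order 9: 1/1 normal; order 12: 0/3 normal; order 18: 3/3 normal; order 36: 1/1 normal.
Total normal subgroups: 9.

9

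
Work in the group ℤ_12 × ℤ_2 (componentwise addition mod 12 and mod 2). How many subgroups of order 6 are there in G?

3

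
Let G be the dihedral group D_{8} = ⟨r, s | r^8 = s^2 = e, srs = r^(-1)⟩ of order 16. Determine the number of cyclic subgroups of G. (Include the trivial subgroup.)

12

Group the elements of G by the cyclic subgroup they generate; each cyclic subgroup of order d accounts for φ(d) elements.
Cyclic subgroups by order — order 1: 1; order 2: 9; order 4: 1; order 8: 1.
Total: 12.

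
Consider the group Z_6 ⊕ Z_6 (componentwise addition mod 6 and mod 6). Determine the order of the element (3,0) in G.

2

The order of (3,0) in Z_6 × Z_6 is lcm(ord(3) in Z_6, ord(0) in Z_6).
ord(3) = 2 and ord(0) = 1, so |⟨(3,0)⟩| = lcm(2, 1) = 2.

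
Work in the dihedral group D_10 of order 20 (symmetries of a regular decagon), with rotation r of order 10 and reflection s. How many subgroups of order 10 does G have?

3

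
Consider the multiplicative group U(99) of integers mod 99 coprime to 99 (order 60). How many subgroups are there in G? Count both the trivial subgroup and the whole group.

20

|G| = 60, so by Lagrange every subgroup order divides 60. Divisors: 1, 2, 3, 4, 5, 6, 10, 12, 15, 20, 30, 60.
Subgroups by order — order 1: 1; order 2: 3; order 3: 1; order 4: 1; order 5: 1; order 6: 3; order 10: 3; order 12: 1; order 15: 1; order 20: 1; order 30: 3; order 60: 1.
Total: 1 + 3 + 1 + 1 + 1 + 3 + 3 + 1 + 1 + 1 + 3 + 1 = 20.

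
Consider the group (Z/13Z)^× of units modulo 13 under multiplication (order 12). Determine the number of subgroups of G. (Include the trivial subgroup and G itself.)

6

|G| = 12, so by Lagrange every subgroup order divides 12. Divisors: 1, 2, 3, 4, 6, 12.
Subgroups by order — order 1: 1; order 2: 1; order 3: 1; order 4: 1; order 6: 1; order 12: 1.
Total: 1 + 1 + 1 + 1 + 1 + 1 = 6.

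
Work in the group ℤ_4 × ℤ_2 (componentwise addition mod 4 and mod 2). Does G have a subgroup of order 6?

6 does not divide |G| = 8, so by Lagrange no subgroup of order 6 exists.

No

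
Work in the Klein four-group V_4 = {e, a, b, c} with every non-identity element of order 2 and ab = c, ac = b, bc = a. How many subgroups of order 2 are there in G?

3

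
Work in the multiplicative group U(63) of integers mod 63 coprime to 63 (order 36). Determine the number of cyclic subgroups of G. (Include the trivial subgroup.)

Each element a generates a cyclic subgroup ⟨a⟩; distinct elements may generate the same one (a cyclic group of order d has φ(d) generators).
Cyclic subgroups by order — order 1: 1; order 2: 3; order 3: 4; order 6: 12.
Total: 20.

20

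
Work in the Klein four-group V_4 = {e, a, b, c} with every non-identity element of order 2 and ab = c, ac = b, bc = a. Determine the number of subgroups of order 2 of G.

|G| = 4 and 2 | 4, so subgroups of order 2 are possible by Lagrange.
The subgroups of order 2 are: {e, a}; {e, b}; {e, c}.
So G has 3 subgroups of order 2.

3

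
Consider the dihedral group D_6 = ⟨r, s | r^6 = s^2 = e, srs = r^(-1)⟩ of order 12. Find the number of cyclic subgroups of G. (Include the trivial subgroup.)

10

Group the elements of G by the cyclic subgroup they generate; each cyclic subgroup of order d accounts for φ(d) elements.
Cyclic subgroups by order — order 1: 1; order 2: 7; order 3: 1; order 6: 1.
Total: 10.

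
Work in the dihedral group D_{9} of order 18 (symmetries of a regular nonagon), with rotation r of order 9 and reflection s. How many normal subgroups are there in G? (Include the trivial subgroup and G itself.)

4

G has 16 subgroups. Checking conjugation-invariance by order — order 1: 1/1 normal; order 2: 0/9 normal; order 3: 1/1 normal; order 6: 0/3 normal; order 9: 1/1 normal; order 18: 1/1 normal.
Total normal subgroups: 4.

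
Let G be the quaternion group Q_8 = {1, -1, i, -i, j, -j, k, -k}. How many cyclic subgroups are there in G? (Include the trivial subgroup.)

5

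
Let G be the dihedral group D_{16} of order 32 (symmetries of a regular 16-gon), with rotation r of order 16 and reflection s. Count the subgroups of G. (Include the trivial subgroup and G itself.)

36

|G| = 32, so by Lagrange every subgroup order divides 32. Divisors: 1, 2, 4, 8, 16, 32.
Subgroups by order — order 1: 1; order 2: 17; order 4: 9; order 8: 5; order 16: 3; order 32: 1.
Total: 1 + 17 + 9 + 5 + 3 + 1 = 36.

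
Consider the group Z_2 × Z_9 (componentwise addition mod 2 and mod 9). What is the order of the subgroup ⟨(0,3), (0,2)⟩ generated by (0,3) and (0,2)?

|⟨(0,3)⟩| = 3 and |⟨(0,2)⟩| = 9, so |H| is a multiple of lcm(3, 9) = 9 and divides |G| = 18.
Closing under the operation: H = {(0,0), (0,1), (0,2), (0,3), (0,4), (0,5), (0,6), (0,7), (0,8)}, so |H| = 9.

9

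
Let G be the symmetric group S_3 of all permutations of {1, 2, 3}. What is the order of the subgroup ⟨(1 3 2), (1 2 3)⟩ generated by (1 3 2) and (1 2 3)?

3

|⟨(1 3 2)⟩| = 3 and |⟨(1 2 3)⟩| = 3, so |H| is a multiple of lcm(3, 3) = 3 and divides |G| = 6.
Closing under the operation: H = {e, (1 2 3), (1 3 2)}, so |H| = 3.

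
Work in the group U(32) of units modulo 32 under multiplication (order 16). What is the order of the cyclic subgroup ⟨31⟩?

Compute successive powers of 31 mod 32: 31, 1; 31^2 ≡ 1 (mod 32).
So |⟨31⟩| = 2.

2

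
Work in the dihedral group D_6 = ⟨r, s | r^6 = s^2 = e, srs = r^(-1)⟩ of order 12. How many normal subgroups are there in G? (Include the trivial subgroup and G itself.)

7

G has 16 subgroups. Checking conjugation-invariance by order — order 1: 1/1 normal; order 2: 1/7 normal; order 3: 1/1 normal; order 4: 0/3 normal; order 6: 3/3 normal; order 12: 1/1 normal.
Total normal subgroups: 7.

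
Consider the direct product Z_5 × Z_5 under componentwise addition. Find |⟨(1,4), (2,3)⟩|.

5

|⟨(1,4)⟩| = 5 and |⟨(2,3)⟩| = 5, so |H| is a multiple of lcm(5, 5) = 5 and divides |G| = 25.
Closing under the operation: H = {(0,0), (1,4), (2,3), (3,2), (4,1)}, so |H| = 5.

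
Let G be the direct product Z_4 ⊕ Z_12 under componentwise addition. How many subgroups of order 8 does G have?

3

|G| = 48 and 8 | 48, so subgroups of order 8 are possible by Lagrange.
The subgroups of order 8 are: {(0,0), (0,3), (0,6), (0,9), (2,0), (2,3), (2,6), (2,9)}; {(0,0), (0,6), (1,0), (1,6), (2,0), (2,6), (3,0), (3,6)}; {(0,0), (0,6), (1,3), (1,9), (2,0), (2,6), (3,3), (3,9)}.
So G has 3 subgroups of order 8.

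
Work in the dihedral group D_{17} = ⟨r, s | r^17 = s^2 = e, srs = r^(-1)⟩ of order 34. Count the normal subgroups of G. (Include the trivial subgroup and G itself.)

3

G has 20 subgroups. Checking conjugation-invariance by order — order 1: 1/1 normal; order 2: 0/17 normal; order 17: 1/1 normal; order 34: 1/1 normal.
Total normal subgroups: 3.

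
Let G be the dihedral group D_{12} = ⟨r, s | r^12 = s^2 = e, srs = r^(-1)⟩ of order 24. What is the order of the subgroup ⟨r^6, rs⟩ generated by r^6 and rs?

4

|⟨r^6⟩| = 2 and |⟨rs⟩| = 2, so |H| is a multiple of lcm(2, 2) = 2 and divides |G| = 24.
Closing under the operation: H = {e, r^6, rs, r^7s}, so |H| = 4.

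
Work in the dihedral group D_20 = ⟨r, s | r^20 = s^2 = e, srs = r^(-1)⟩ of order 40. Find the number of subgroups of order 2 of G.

21

|G| = 40 and 2 | 40, so subgroups of order 2 are possible by Lagrange.
The subgroups of order 2 are: {e, r^10}; {e, r^10s}; {e, r^11s}; {e, r^12s}; … (21 in all).
So G has 21 subgroups of order 2.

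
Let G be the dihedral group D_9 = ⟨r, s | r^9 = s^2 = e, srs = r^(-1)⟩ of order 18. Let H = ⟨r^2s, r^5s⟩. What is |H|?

6

|⟨r^2s⟩| = 2 and |⟨r^5s⟩| = 2, so |H| is a multiple of lcm(2, 2) = 2 and divides |G| = 18.
Closing under the operation: H = {e, r^3, r^6, r^2s, r^5s, r^8s}, so |H| = 6.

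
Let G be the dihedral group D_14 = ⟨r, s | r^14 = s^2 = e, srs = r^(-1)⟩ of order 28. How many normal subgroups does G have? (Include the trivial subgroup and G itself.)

G has 28 subgroups. Checking conjugation-invariance by order — order 1: 1/1 normal; order 2: 1/15 normal; order 4: 0/7 normal; order 7: 1/1 normal; order 14: 3/3 normal; order 28: 1/1 normal.
Total normal subgroups: 7.

7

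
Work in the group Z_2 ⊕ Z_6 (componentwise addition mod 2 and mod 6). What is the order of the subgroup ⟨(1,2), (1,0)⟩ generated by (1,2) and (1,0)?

|⟨(1,2)⟩| = 6 and |⟨(1,0)⟩| = 2, so |H| is a multiple of lcm(6, 2) = 6 and divides |G| = 12.
Closing under the operation: H = {(0,0), (0,2), (0,4), (1,0), (1,2), (1,4)}, so |H| = 6.

6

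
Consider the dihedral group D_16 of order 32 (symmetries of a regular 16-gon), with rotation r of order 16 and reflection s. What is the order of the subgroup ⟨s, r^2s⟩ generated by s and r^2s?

16

|⟨s⟩| = 2 and |⟨r^2s⟩| = 2, so |H| is a multiple of lcm(2, 2) = 2 and divides |G| = 32.
Closing under the operation: H = {e, r^2, r^4, r^6, r^8, r^10, r^12, r^14, s, r^2s, r^4s, r^6s, r^8s, r^10s, r^12s, r^14s}, so |H| = 16.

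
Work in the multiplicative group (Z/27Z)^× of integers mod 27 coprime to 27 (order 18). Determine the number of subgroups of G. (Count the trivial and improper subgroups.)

6

|G| = 18, so by Lagrange every subgroup order divides 18. Divisors: 1, 2, 3, 6, 9, 18.
Subgroups by order — order 1: 1; order 2: 1; order 3: 1; order 6: 1; order 9: 1; order 18: 1.
Total: 1 + 1 + 1 + 1 + 1 + 1 = 6.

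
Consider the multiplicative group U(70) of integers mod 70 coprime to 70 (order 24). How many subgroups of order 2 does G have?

3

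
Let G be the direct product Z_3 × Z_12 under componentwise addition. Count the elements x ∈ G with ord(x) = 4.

An element (a,b) has order lcm(ord(a), ord(b)); count pairs with lcm equal to 4.
Enumerating gives 2 such elements.

2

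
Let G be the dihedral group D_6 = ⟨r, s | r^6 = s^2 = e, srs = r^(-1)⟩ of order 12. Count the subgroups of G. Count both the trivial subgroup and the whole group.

|G| = 12, so by Lagrange every subgroup order divides 12. Divisors: 1, 2, 3, 4, 6, 12.
Subgroups by order — order 1: 1; order 2: 7; order 3: 1; order 4: 3; order 6: 3; order 12: 1.
Total: 1 + 7 + 1 + 3 + 3 + 1 = 16.

16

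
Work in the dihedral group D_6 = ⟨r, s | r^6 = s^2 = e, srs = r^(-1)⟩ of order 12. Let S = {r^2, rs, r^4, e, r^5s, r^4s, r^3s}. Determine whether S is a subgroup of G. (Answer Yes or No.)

No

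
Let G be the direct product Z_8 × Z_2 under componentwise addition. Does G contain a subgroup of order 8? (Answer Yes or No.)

8 | 16. A subgroup of order 8 is {(0,0), (0,1), (2,0), (2,1), (4,0), (4,1), (6,0), (6,1)}.

Yes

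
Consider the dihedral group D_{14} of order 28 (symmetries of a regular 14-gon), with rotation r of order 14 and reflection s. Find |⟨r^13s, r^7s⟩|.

|⟨r^13s⟩| = 2 and |⟨r^7s⟩| = 2, so |H| is a multiple of lcm(2, 2) = 2 and divides |G| = 28.
Closing under the operation: H = {e, r^2, r^4, r^6, r^8, r^10, r^12, rs, r^3s, r^5s, r^7s, r^9s, r^11s, r^13s}, so |H| = 14.

14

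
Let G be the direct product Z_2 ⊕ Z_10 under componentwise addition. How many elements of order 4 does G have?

0

An element (a,b) has order lcm(ord(a), ord(b)); count pairs with lcm equal to 4.
Enumerating gives 0 such elements.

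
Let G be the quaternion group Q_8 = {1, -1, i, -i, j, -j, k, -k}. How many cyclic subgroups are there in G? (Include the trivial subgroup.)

Group the elements of G by the cyclic subgroup they generate; each cyclic subgroup of order d accounts for φ(d) elements.
Cyclic subgroups by order — order 1: 1; order 2: 1; order 4: 3.
Total: 5.

5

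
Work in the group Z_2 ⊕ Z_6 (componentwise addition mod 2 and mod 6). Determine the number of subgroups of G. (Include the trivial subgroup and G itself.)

|G| = 12, so by Lagrange every subgroup order divides 12. Divisors: 1, 2, 3, 4, 6, 12.
Subgroups by order — order 1: 1; order 2: 3; order 3: 1; order 4: 1; order 6: 3; order 12: 1.
Total: 1 + 3 + 1 + 1 + 3 + 1 = 10.

10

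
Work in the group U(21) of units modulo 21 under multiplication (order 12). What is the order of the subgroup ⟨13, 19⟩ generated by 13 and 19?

|⟨13⟩| = 2 and |⟨19⟩| = 6, so |H| is a multiple of lcm(2, 6) = 6 and divides |G| = 12.
Closing under the operation: H = {1, 4, 10, 13, 16, 19}, so |H| = 6.

6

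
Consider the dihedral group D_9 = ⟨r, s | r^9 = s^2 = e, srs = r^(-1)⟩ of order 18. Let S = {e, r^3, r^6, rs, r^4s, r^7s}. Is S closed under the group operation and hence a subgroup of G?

Yes

|S| = 6 divides |G| = 18, consistent with Lagrange.
S contains the identity, every element's inverse is in S, and S is closed under ·: it is a subgroup.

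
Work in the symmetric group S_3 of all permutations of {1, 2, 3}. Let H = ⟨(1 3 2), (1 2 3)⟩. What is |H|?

|⟨(1 3 2)⟩| = 3 and |⟨(1 2 3)⟩| = 3, so |H| is a multiple of lcm(3, 3) = 3 and divides |G| = 6.
Closing under the operation: H = {e, (1 2 3), (1 3 2)}, so |H| = 3.

3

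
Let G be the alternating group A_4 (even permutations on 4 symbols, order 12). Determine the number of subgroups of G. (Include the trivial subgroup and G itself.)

|G| = 12, so by Lagrange every subgroup order divides 12. Divisors: 1, 2, 3, 4, 6, 12.
Subgroups by order — order 1: 1; order 2: 3; order 3: 4; order 4: 1; order 6: 0; order 12: 1.
Total: 1 + 3 + 4 + 1 + 0 + 1 = 10.

10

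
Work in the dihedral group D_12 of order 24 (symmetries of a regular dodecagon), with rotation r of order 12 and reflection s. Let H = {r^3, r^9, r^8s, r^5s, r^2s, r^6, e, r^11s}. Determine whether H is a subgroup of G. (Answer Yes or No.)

|H| = 8 divides |G| = 24, consistent with Lagrange.
H contains the identity, every element's inverse is in H, and H is closed under ·: it is a subgroup.

Yes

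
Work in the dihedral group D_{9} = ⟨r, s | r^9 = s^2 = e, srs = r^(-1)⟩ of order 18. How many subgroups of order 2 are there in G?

9

|G| = 18 and 2 | 18, so subgroups of order 2 are possible by Lagrange.
The subgroups of order 2 are: {e, r^2s}; {e, r^3s}; {e, r^4s}; {e, r^5s}; … (9 in all).
So G has 9 subgroups of order 2.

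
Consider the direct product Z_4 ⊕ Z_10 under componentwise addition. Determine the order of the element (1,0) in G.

The order of (1,0) in Z_4 × Z_10 is lcm(ord(1) in Z_4, ord(0) in Z_10).
ord(1) = 4 and ord(0) = 1, so |⟨(1,0)⟩| = lcm(4, 1) = 4.

4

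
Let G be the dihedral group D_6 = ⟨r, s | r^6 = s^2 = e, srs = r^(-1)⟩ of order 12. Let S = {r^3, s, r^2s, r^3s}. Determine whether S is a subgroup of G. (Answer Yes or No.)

No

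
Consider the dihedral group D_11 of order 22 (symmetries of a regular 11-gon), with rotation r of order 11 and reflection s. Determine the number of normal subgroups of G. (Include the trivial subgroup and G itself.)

3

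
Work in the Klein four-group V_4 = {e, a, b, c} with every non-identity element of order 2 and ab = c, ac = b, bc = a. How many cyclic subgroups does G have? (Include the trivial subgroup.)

Each element a generates a cyclic subgroup ⟨a⟩; distinct elements may generate the same one (a cyclic group of order d has φ(d) generators).
Cyclic subgroups by order — order 1: 1; order 2: 3.
Total: 4.

4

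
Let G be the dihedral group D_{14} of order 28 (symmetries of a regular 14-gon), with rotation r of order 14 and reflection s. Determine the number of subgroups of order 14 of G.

3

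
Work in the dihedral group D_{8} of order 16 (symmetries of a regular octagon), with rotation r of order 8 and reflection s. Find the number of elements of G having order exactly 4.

The elements of order 4 are: r^2, r^6.
That's 2.

2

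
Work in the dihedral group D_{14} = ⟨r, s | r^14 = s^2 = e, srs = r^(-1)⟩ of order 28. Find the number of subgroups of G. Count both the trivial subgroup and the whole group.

28

|G| = 28, so by Lagrange every subgroup order divides 28. Divisors: 1, 2, 4, 7, 14, 28.
Subgroups by order — order 1: 1; order 2: 15; order 4: 7; order 7: 1; order 14: 3; order 28: 1.
Total: 1 + 15 + 7 + 1 + 3 + 1 = 28.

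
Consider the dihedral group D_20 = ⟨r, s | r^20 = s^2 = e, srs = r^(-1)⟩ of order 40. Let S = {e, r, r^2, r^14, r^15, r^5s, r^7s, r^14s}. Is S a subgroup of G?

No

r ∈ S but its inverse r^19 ∉ S, so S is not a subgroup.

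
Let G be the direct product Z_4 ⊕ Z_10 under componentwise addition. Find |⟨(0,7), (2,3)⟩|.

|⟨(0,7)⟩| = 10 and |⟨(2,3)⟩| = 10, so |H| is a multiple of lcm(10, 10) = 10 and divides |G| = 40.
Closing under the operation: H = {(0,0), (0,1), (0,2), (0,3), (0,4), (0,5), (0,6), (0,7), (0,8), (0,9), (2,0), (2,1), (2,2), (2,3), (2,4), (2,5), (2,6), (2,7), (2,8), (2,9)}, so |H| = 20.

20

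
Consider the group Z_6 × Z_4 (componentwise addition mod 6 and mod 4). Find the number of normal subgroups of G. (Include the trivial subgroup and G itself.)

16

G is abelian, so every subgroup is normal.
G has 16 subgroups in total, hence 16 normal subgroups.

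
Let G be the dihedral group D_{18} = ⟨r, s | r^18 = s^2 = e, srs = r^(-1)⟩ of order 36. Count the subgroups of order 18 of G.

|G| = 36 and 18 | 36, so subgroups of order 18 are possible by Lagrange.
The subgroups of order 18 are: {e, r, r^2, r^3, r^4, r^5, r^6, r^7, r^8, r^9, r^10, r^11, r^12, r^13, r^14, r^15, r^16, r^17}; {e, r^2, r^4, r^6, r^8, r^10, r^12, r^14, r^16, s, r^2s, r^4s, r^6s, r^8s, r^10s, r^12s, r^14s, r^16s}; {e, r^2, r^4, r^6, r^8, r^10, r^12, r^14, r^16, rs, r^3s, r^5s, r^7s, r^9s, r^11s, r^13s, r^15s, r^17s}.
So G has 3 subgroups of order 18.

3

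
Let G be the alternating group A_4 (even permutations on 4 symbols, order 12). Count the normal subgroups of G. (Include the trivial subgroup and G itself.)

G has 10 subgroups. Checking conjugation-invariance by order — order 1: 1/1 normal; order 2: 0/3 normal; order 3: 0/4 normal; order 4: 1/1 normal; order 12: 1/1 normal.
Total normal subgroups: 3.

3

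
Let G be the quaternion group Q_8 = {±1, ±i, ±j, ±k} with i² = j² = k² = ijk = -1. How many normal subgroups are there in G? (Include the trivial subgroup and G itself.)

6

G has 6 subgroups. Checking conjugation-invariance by order — order 1: 1/1 normal; order 2: 1/1 normal; order 4: 3/3 normal; order 8: 1/1 normal.
Total normal subgroups: 6.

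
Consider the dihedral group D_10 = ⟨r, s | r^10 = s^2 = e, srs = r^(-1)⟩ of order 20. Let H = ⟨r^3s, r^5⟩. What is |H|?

4

|⟨r^3s⟩| = 2 and |⟨r^5⟩| = 2, so |H| is a multiple of lcm(2, 2) = 2 and divides |G| = 20.
Closing under the operation: H = {e, r^5, r^3s, r^8s}, so |H| = 4.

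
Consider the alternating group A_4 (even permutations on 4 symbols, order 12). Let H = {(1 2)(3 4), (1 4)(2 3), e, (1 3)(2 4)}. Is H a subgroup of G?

Yes

|H| = 4 divides |G| = 12, consistent with Lagrange.
H contains the identity, every element's inverse is in H, and H is closed under ∘: it is a subgroup.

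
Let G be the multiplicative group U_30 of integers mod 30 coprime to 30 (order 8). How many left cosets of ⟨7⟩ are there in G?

|⟨7⟩| = 4 and |G| = 8.
By Lagrange, [G : H] = |G|/|H| = 8/4 = 2.

2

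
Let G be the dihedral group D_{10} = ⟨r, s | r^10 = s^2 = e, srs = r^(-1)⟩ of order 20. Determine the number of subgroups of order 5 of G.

1

|G| = 20 and 5 | 20, so subgroups of order 5 are possible by Lagrange.
The subgroups of order 5 are: {e, r^2, r^4, r^6, r^8}.
So G has 1 subgroup of order 5.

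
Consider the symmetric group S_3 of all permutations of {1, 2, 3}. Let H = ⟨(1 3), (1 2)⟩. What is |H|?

6

|⟨(1 3)⟩| = 2 and |⟨(1 2)⟩| = 2, so |H| is a multiple of lcm(2, 2) = 2 and divides |G| = 6.
Closing {(1 3), (1 2)} under the group operation gives all of G, so |H| = 6.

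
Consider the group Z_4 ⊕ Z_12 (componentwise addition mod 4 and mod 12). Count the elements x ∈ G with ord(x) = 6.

6

An element (a,b) has order lcm(ord(a), ord(b)); count pairs with lcm equal to 6.
Enumerating gives 6 such elements.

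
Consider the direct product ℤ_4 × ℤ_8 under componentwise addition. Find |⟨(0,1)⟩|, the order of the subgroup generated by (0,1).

8

The order of (0,1) in Z_4 × Z_8 is lcm(ord(0) in Z_4, ord(1) in Z_8).
ord(0) = 1 and ord(1) = 8, so |⟨(0,1)⟩| = lcm(1, 8) = 8.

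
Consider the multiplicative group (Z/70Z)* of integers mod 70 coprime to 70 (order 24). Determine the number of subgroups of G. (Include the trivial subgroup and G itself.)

16

|G| = 24, so by Lagrange every subgroup order divides 24. Divisors: 1, 2, 3, 4, 6, 8, 12, 24.
Subgroups by order — order 1: 1; order 2: 3; order 3: 1; order 4: 3; order 6: 3; order 8: 1; order 12: 3; order 24: 1.
Total: 1 + 3 + 1 + 3 + 3 + 1 + 3 + 1 = 16.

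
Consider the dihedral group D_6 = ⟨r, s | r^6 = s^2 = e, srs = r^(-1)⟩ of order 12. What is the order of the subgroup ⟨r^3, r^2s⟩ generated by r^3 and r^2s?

4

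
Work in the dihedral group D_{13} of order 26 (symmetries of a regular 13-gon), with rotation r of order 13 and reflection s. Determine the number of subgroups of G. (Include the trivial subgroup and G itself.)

16

|G| = 26, so by Lagrange every subgroup order divides 26. Divisors: 1, 2, 13, 26.
Subgroups by order — order 1: 1; order 2: 13; order 13: 1; order 26: 1.
Total: 1 + 13 + 1 + 1 = 16.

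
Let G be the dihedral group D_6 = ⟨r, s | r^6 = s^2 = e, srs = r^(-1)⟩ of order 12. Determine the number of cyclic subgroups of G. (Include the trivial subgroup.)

A cyclic subgroup of order d is generated by each of its φ(d) elements of order d, so the cyclic subgroups of order d number (#elements of order d)/φ(d).
Cyclic subgroups by order — order 1: 1; order 2: 7; order 3: 1; order 6: 1.
Total: 10.

10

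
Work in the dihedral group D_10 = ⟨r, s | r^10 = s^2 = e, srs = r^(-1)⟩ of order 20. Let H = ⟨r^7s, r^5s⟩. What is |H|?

10

|⟨r^7s⟩| = 2 and |⟨r^5s⟩| = 2, so |H| is a multiple of lcm(2, 2) = 2 and divides |G| = 20.
Closing under the operation: H = {e, r^2, r^4, r^6, r^8, rs, r^3s, r^5s, r^7s, r^9s}, so |H| = 10.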